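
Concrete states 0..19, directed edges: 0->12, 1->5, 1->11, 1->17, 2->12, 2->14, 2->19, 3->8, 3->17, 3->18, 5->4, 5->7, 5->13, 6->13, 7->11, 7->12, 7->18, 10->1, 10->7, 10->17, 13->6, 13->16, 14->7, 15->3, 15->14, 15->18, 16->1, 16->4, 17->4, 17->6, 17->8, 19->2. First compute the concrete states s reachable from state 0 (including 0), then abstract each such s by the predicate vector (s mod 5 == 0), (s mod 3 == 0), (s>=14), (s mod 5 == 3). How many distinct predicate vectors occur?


BFS from 0:
Concrete reachable: {0, 12}
Abstract via predicates (s mod 5 == 0), (s mod 3 == 0), (s>=14), (s mod 5 == 3):
  (0,1,0,0) <- {12}
  (1,1,0,0) <- {0}
Distinct abstract states = 2

2


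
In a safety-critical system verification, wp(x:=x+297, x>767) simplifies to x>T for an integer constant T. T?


Formula: wp(x:=E, P) = P[E/x] (substitute E for x in postcondition)
Step 1: Postcondition: x>767
Step 2: Substitute x+297 for x: x+297>767
Step 3: Solve for x: x > 767-297 = 470

470


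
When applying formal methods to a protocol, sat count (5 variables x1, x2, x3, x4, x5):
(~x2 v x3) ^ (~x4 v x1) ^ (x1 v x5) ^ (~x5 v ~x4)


CNF with 4 clauses over 5 vars (32 assignments).
An assignment satisfies CNF iff every clause has >=1 true literal.
Check each row (bits = x1,x2,x3,x4,x5; clause T/F shown):
  row 0 [00000]: clauses=TTFT -> 0
  row 1 [00001]: clauses=TTTT -> 1
  row 2 [00010]: clauses=TFFT -> 0
  row 3 [00011]: clauses=TFTF -> 0
  row 4 [00100]: clauses=TTFT -> 0
  row 5 [00101]: clauses=TTTT -> 1
  row 6 [00110]: clauses=TFFT -> 0
  row 7 [00111]: clauses=TFTF -> 0
  row 8 [01000]: clauses=FTFT -> 0
  row 9 [01001]: clauses=FTTT -> 0
  row 10 [01010]: clauses=FFFT -> 0
  row 11 [01011]: clauses=FFTF -> 0
  row 12 [01100]: clauses=TTFT -> 0
  row 13 [01101]: clauses=TTTT -> 1
  row 14 [01110]: clauses=TFFT -> 0
  row 15 [01111]: clauses=TFTF -> 0
  row 16 [10000]: clauses=TTTT -> 1
  row 17 [10001]: clauses=TTTT -> 1
  row 18 [10010]: clauses=TTTT -> 1
  row 19 [10011]: clauses=TTTF -> 0
  row 20 [10100]: clauses=TTTT -> 1
  row 21 [10101]: clauses=TTTT -> 1
  row 22 [10110]: clauses=TTTT -> 1
  row 23 [10111]: clauses=TTTF -> 0
  row 24 [11000]: clauses=FTTT -> 0
  row 25 [11001]: clauses=FTTT -> 0
  row 26 [11010]: clauses=FTTT -> 0
  row 27 [11011]: clauses=FTTF -> 0
  row 28 [11100]: clauses=TTTT -> 1
  row 29 [11101]: clauses=TTTT -> 1
  row 30 [11110]: clauses=TTTT -> 1
  row 31 [11111]: clauses=TTTF -> 0
Full result column, 8 rows per line (x1,x2 fixed per line; x3,x4,x5 runs 000..111 left to right):
  rows 0-7 [x1,x2=00]: 01000100  (ones: 2)
  rows 8-15 [x1,x2=01]: 00000100  (ones: 1)
  rows 16-23 [x1,x2=10]: 11101110  (ones: 6)
  rows 24-31 [x1,x2=11]: 00001110  (ones: 3)
Satisfying assignments = 2+1+6+3 = 12

12


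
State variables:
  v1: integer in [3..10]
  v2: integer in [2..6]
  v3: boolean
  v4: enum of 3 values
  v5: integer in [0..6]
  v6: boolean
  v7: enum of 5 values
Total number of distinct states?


State space = product of domain sizes of all variables.
Domain sizes:
  v1 (integer in [3..10]): 8
  v2 (integer in [2..6]): 5
  v3 (boolean): 2
  v4 (enum of 3 values): 3
  v5 (integer in [0..6]): 7
  v6 (boolean): 2
  v7 (enum of 5 values): 5
Product = 8 * 5 * 2 * 3 * 7 * 2 * 5 = 16800

16800


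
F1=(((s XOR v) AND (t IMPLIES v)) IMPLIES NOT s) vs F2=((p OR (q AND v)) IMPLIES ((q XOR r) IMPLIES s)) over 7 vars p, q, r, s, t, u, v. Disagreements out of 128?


F1 = (((s XOR v) AND (t IMPLIES v)) IMPLIES NOT s)
F2 = ((p OR (q AND v)) IMPLIES ((q XOR r) IMPLIES s))
Evaluate both on each of 128 rows (bits = p,q,r,s,t,u,v):
  row 0 [0000000]: F1=1 F2=1 -> 0
  row 1 [0000001]: F1=1 F2=1 -> 0
  row 2 [0000010]: F1=1 F2=1 -> 0
  row 3 [0000011]: F1=1 F2=1 -> 0
  row 4 [0000100]: F1=1 F2=1 -> 0
  (every remaining row is evaluated the same way; all 128 results are listed next)
Full result column, 8 rows per line (p,q,r,s fixed per line; t,u,v runs 000..111 left to right):
  rows 0-7 [p,q,r,s=0000]: 00000000  (ones: 0)
  rows 8-15 [p,q,r,s=0001]: 10100000  (ones: 2)
  rows 16-23 [p,q,r,s=0010]: 00000000  (ones: 0)
  rows 24-31 [p,q,r,s=0011]: 10100000  (ones: 2)
  rows 32-39 [p,q,r,s=0100]: 01010101  (ones: 4)
  rows 40-47 [p,q,r,s=0101]: 10100000  (ones: 2)
  rows 48-55 [p,q,r,s=0110]: 00000000  (ones: 0)
  rows 56-63 [p,q,r,s=0111]: 10100000  (ones: 2)
  rows 64-71 [p,q,r,s=1000]: 00000000  (ones: 0)
  rows 72-79 [p,q,r,s=1001]: 10100000  (ones: 2)
  rows 80-87 [p,q,r,s=1010]: 11111111  (ones: 8)
  rows 88-95 [p,q,r,s=1011]: 10100000  (ones: 2)
  rows 96-103 [p,q,r,s=1100]: 11111111  (ones: 8)
  rows 104-111 [p,q,r,s=1101]: 10100000  (ones: 2)
  rows 112-119 [p,q,r,s=1110]: 00000000  (ones: 0)
  rows 120-127 [p,q,r,s=1111]: 10100000  (ones: 2)
Disagreements = 0+2+0+2+4+2+0+2+0+2+8+2+8+2+0+2 = 36

36


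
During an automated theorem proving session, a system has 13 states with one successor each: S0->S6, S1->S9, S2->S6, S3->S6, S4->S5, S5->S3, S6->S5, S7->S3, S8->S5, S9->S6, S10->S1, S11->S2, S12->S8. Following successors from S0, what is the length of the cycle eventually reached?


Trace from S0 until a state repeats:
  S0 -> S6 -> S5 -> S3 -> S6
S6 first seen at step 1, revisited at step 4.
Cycle length = 4 - 1 = 3

3


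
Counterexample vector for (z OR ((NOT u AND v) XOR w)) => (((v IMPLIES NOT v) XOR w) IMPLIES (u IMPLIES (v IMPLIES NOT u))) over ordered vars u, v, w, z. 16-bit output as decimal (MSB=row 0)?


F1 = (z OR ((NOT u AND v) XOR w))
F2 = (((v IMPLIES NOT v) XOR w) IMPLIES (u IMPLIES (v IMPLIES NOT u)))
Counterexample to F1=>F2 is where F1=1 and F2=0.
Evaluate each row (bits = u,v,w,z, MSB first):
  row 0 [0000]: F1=0 F2=1 -> F1&~F2 -> 0
  row 1 [0001]: F1=1 F2=1 -> F1&~F2 -> 0
  row 2 [0010]: F1=1 F2=1 -> F1&~F2 -> 0
  row 3 [0011]: F1=1 F2=1 -> F1&~F2 -> 0
  row 4 [0100]: F1=1 F2=1 -> F1&~F2 -> 0
  row 5 [0101]: F1=1 F2=1 -> F1&~F2 -> 0
  row 6 [0110]: F1=0 F2=1 -> F1&~F2 -> 0
  row 7 [0111]: F1=1 F2=1 -> F1&~F2 -> 0
  row 8 [1000]: F1=0 F2=1 -> F1&~F2 -> 0
  row 9 [1001]: F1=1 F2=1 -> F1&~F2 -> 0
  row 10 [1010]: F1=1 F2=1 -> F1&~F2 -> 0
  row 11 [1011]: F1=1 F2=1 -> F1&~F2 -> 0
  row 12 [1100]: F1=0 F2=1 -> F1&~F2 -> 0
  row 13 [1101]: F1=1 F2=1 -> F1&~F2 -> 0
  row 14 [1110]: F1=1 F2=0 -> F1&~F2 -> 1
  row 15 [1111]: F1=1 F2=0 -> F1&~F2 -> 1
Full result column, 4 rows per line (u,v fixed per line; w,z runs 00..11 left to right):
  rows 0-3 [u,v=00]: 0000  = hex 0
  rows 4-7 [u,v=01]: 0000  = hex 0
  rows 8-11 [u,v=10]: 0000  = hex 0
  rows 12-15 [u,v=11]: 0011  = hex 3
Counterexample vector (row 0 .. row 15) = 0000000000000011
Output column grouped in 4s = 0000 0000 0000 0011 = 0x0003
Convert to decimal digit by digit (value = value*16 + digit):
  0 -> 0
  0*16 + 0 = 0
  0*16 + 0 = 0
  0*16 + 3 = 3
Decimal = 3

3


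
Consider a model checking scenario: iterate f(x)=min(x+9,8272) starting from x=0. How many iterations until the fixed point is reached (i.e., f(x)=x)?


Step 1: x=0, cap=8272, increment=9
Step 2: x grows by 9 each step until capped at 8272; fixed point is x=8272
Step 3: iterations = ceil(8272/9) = 920

920


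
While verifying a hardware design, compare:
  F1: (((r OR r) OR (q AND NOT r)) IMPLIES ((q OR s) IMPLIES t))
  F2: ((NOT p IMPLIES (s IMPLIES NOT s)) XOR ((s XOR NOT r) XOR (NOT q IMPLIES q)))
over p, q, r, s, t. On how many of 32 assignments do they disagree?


F1 = (((r OR r) OR (q AND NOT r)) IMPLIES ((q OR s) IMPLIES t))
F2 = ((NOT p IMPLIES (s IMPLIES NOT s)) XOR ((s XOR NOT r) XOR (NOT q IMPLIES q)))
Evaluate both on each of 32 rows (bits = p,q,r,s,t):
  row 0 [00000]: F1=1 F2=0 (differ) -> 1
  row 1 [00001]: F1=1 F2=0 (differ) -> 1
  row 2 [00010]: F1=1 F2=0 (differ) -> 1
  row 3 [00011]: F1=1 F2=0 (differ) -> 1
  row 4 [00100]: F1=1 F2=1 -> 0
  row 5 [00101]: F1=1 F2=1 -> 0
  row 6 [00110]: F1=0 F2=1 (differ) -> 1
  row 7 [00111]: F1=1 F2=1 -> 0
  row 8 [01000]: F1=0 F2=1 (differ) -> 1
  row 9 [01001]: F1=1 F2=1 -> 0
  row 10 [01010]: F1=0 F2=1 (differ) -> 1
  row 11 [01011]: F1=1 F2=1 -> 0
  row 12 [01100]: F1=0 F2=0 -> 0
  row 13 [01101]: F1=1 F2=0 (differ) -> 1
  row 14 [01110]: F1=0 F2=0 -> 0
  row 15 [01111]: F1=1 F2=0 (differ) -> 1
  row 16 [10000]: F1=1 F2=0 (differ) -> 1
  row 17 [10001]: F1=1 F2=0 (differ) -> 1
  row 18 [10010]: F1=1 F2=1 -> 0
  row 19 [10011]: F1=1 F2=1 -> 0
  row 20 [10100]: F1=1 F2=1 -> 0
  row 21 [10101]: F1=1 F2=1 -> 0
  row 22 [10110]: F1=0 F2=0 -> 0
  row 23 [10111]: F1=1 F2=0 (differ) -> 1
  row 24 [11000]: F1=0 F2=1 (differ) -> 1
  row 25 [11001]: F1=1 F2=1 -> 0
  row 26 [11010]: F1=0 F2=0 -> 0
  row 27 [11011]: F1=1 F2=0 (differ) -> 1
  row 28 [11100]: F1=0 F2=0 -> 0
  row 29 [11101]: F1=1 F2=0 (differ) -> 1
  row 30 [11110]: F1=0 F2=1 (differ) -> 1
  row 31 [11111]: F1=1 F2=1 -> 0
Full result column, 8 rows per line (p,q fixed per line; r,s,t runs 000..111 left to right):
  rows 0-7 [p,q=00]: 11110010  (ones: 5)
  rows 8-15 [p,q=01]: 10100101  (ones: 4)
  rows 16-23 [p,q=10]: 11000001  (ones: 3)
  rows 24-31 [p,q=11]: 10010110  (ones: 4)
Disagreements = 5+4+3+4 = 16

16


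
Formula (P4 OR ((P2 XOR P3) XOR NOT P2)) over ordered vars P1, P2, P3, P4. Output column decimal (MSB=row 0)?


Formula: (P4 OR ((P2 XOR P3) XOR NOT P2)) over P1, P2, P3, P4 (16 rows)
Evaluate each row (bits = P1,P2,P3,P4, MSB first):
  row 0 [0000]: (0 OR ((0 XOR 0) XOR NOT 0)) -> 1
  row 1 [0001]: (1 OR ((0 XOR 0) XOR NOT 0)) -> 1
  row 2 [0010]: (0 OR ((0 XOR 1) XOR NOT 0)) -> 0
  row 3 [0011]: (1 OR ((0 XOR 1) XOR NOT 0)) -> 1
  row 4 [0100]: (0 OR ((1 XOR 0) XOR NOT 1)) -> 1
  row 5 [0101]: (1 OR ((1 XOR 0) XOR NOT 1)) -> 1
  row 6 [0110]: (0 OR ((1 XOR 1) XOR NOT 1)) -> 0
  row 7 [0111]: (1 OR ((1 XOR 1) XOR NOT 1)) -> 1
  row 8 [1000]: (0 OR ((0 XOR 0) XOR NOT 0)) -> 1
  row 9 [1001]: (1 OR ((0 XOR 0) XOR NOT 0)) -> 1
  row 10 [1010]: (0 OR ((0 XOR 1) XOR NOT 0)) -> 0
  row 11 [1011]: (1 OR ((0 XOR 1) XOR NOT 0)) -> 1
  row 12 [1100]: (0 OR ((1 XOR 0) XOR NOT 1)) -> 1
  row 13 [1101]: (1 OR ((1 XOR 0) XOR NOT 1)) -> 1
  row 14 [1110]: (0 OR ((1 XOR 1) XOR NOT 1)) -> 0
  row 15 [1111]: (1 OR ((1 XOR 1) XOR NOT 1)) -> 1
Full result column, 4 rows per line (P1,P2 fixed per line; P3,P4 runs 00..11 left to right):
  rows 0-3 [P1,P2=00]: 1101  = hex D
  rows 4-7 [P1,P2=01]: 1101  = hex D
  rows 8-11 [P1,P2=10]: 1101  = hex D
  rows 12-15 [P1,P2=11]: 1101  = hex D
Output column (row 0 .. row 15) = 1101110111011101
Output column grouped in 4s = 1101 1101 1101 1101 = 0xDDDD
Convert to decimal digit by digit (value = value*16 + digit):
  D -> 13
  13*16 + 13 (D) = 221
  221*16 + 13 (D) = 3549
  3549*16 + 13 (D) = 56797
Decimal = 56797

56797


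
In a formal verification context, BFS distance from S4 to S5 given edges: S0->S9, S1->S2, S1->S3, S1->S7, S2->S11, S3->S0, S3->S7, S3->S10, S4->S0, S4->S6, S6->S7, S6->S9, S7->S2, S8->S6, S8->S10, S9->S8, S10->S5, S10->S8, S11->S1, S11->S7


BFS layer-by-layer from S4:
  dist 0: {S4}
  dist 1: {S0, S6}
  dist 2: {S7, S9}
  dist 3: {S2, S8}
  dist 4: {S10, S11}
  dist 5: {S1, S5}
  -> S5 reached at distance 5
Shortest path length = 5

5


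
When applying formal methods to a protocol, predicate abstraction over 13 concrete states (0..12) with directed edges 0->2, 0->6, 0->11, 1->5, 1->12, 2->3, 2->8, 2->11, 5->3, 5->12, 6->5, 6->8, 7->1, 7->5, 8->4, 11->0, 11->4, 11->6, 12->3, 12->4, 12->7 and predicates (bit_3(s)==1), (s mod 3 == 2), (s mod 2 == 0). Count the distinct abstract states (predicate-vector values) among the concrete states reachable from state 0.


BFS from 0:
Concrete reachable: {0, 1, 2, 3, 4, 5, 6, 7, 8, 11, 12}
Abstract via predicates (bit_3(s)==1), (s mod 3 == 2), (s mod 2 == 0):
  (0,0,0) <- {1, 3, 7}
  (0,0,1) <- {0, 4, 6}
  (0,1,0) <- {5}
  (0,1,1) <- {2}
  (1,0,1) <- {12}
  (1,1,0) <- {11}
  (1,1,1) <- {8}
Distinct abstract states = 7

7


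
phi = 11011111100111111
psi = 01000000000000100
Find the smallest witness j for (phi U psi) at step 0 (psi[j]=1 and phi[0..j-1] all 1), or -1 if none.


(phi U psi) at 0: need smallest j with psi[j]=1 and phi[i]=1 for all i in [0,j).
Scan from step 0:
  step 0: phi=1, psi=0 -> continue
  step 1: psi=1 and phi held for [0,1) -> witness found
Witness step = 1

1


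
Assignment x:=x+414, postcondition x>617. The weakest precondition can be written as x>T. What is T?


Formula: wp(x:=E, P) = P[E/x] (substitute E for x in postcondition)
Step 1: Postcondition: x>617
Step 2: Substitute x+414 for x: x+414>617
Step 3: Solve for x: x > 617-414 = 203

203


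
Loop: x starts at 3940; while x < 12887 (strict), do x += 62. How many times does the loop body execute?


Step 1: x goes from 3940 toward 12887 by 62; the body runs while x<12887, so iterations = ceil((bound-start)/step)
Step 2: Distance=8947
Step 3: ceil(8947/62)=145

145


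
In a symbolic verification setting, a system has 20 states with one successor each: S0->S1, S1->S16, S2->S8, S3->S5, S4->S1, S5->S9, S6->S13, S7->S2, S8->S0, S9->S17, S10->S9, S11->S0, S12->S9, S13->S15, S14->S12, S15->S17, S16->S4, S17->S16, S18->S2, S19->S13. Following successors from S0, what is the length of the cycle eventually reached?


Trace from S0 until a state repeats:
  S0 -> S1 -> S16 -> S4 -> S1
S1 first seen at step 1, revisited at step 4.
Cycle length = 4 - 1 = 3

3


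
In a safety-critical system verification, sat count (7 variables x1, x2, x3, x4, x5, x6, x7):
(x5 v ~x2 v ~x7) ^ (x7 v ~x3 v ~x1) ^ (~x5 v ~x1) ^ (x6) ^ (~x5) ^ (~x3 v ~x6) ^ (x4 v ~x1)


CNF with 7 clauses over 7 vars (128 assignments).
An assignment satisfies CNF iff every clause has >=1 true literal.
Check each row (bits = x1,x2,x3,x4,x5,x6,x7; clause T/F shown):
  row 0 [0000000]: clauses=TTTFTTT -> 0
  row 1 [0000001]: clauses=TTTFTTT -> 0
  row 2 [0000010]: clauses=TTTTTTT -> 1
  row 3 [0000011]: clauses=TTTTTTT -> 1
  row 4 [0000100]: clauses=TTTFFTT -> 0
  (every remaining row is evaluated the same way; all 128 results are listed next)
Full result column, 8 rows per line (x1,x2,x3,x4 fixed per line; x5,x6,x7 runs 000..111 left to right):
  rows 0-7 [x1,x2,x3,x4=0000]: 00110000  (ones: 2)
  rows 8-15 [x1,x2,x3,x4=0001]: 00110000  (ones: 2)
  rows 16-23 [x1,x2,x3,x4=0010]: 00000000  (ones: 0)
  rows 24-31 [x1,x2,x3,x4=0011]: 00000000  (ones: 0)
  rows 32-39 [x1,x2,x3,x4=0100]: 00100000  (ones: 1)
  rows 40-47 [x1,x2,x3,x4=0101]: 00100000  (ones: 1)
  rows 48-55 [x1,x2,x3,x4=0110]: 00000000  (ones: 0)
  rows 56-63 [x1,x2,x3,x4=0111]: 00000000  (ones: 0)
  rows 64-71 [x1,x2,x3,x4=1000]: 00000000  (ones: 0)
  rows 72-79 [x1,x2,x3,x4=1001]: 00110000  (ones: 2)
  rows 80-87 [x1,x2,x3,x4=1010]: 00000000  (ones: 0)
  rows 88-95 [x1,x2,x3,x4=1011]: 00000000  (ones: 0)
  rows 96-103 [x1,x2,x3,x4=1100]: 00000000  (ones: 0)
  rows 104-111 [x1,x2,x3,x4=1101]: 00100000  (ones: 1)
  rows 112-119 [x1,x2,x3,x4=1110]: 00000000  (ones: 0)
  rows 120-127 [x1,x2,x3,x4=1111]: 00000000  (ones: 0)
Satisfying assignments = 2+2+0+0+1+1+0+0+0+2+0+0+0+1+0+0 = 9

9


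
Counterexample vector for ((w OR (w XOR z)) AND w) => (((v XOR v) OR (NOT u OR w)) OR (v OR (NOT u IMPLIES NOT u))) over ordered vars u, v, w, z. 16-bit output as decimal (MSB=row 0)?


F1 = ((w OR (w XOR z)) AND w)
F2 = (((v XOR v) OR (NOT u OR w)) OR (v OR (NOT u IMPLIES NOT u)))
Counterexample to F1=>F2 is where F1=1 and F2=0.
Evaluate each row (bits = u,v,w,z, MSB first):
  row 0 [0000]: F1=0 F2=1 -> F1&~F2 -> 0
  row 1 [0001]: F1=0 F2=1 -> F1&~F2 -> 0
  row 2 [0010]: F1=1 F2=1 -> F1&~F2 -> 0
  row 3 [0011]: F1=1 F2=1 -> F1&~F2 -> 0
  row 4 [0100]: F1=0 F2=1 -> F1&~F2 -> 0
  row 5 [0101]: F1=0 F2=1 -> F1&~F2 -> 0
  row 6 [0110]: F1=1 F2=1 -> F1&~F2 -> 0
  row 7 [0111]: F1=1 F2=1 -> F1&~F2 -> 0
  row 8 [1000]: F1=0 F2=1 -> F1&~F2 -> 0
  row 9 [1001]: F1=0 F2=1 -> F1&~F2 -> 0
  row 10 [1010]: F1=1 F2=1 -> F1&~F2 -> 0
  row 11 [1011]: F1=1 F2=1 -> F1&~F2 -> 0
  row 12 [1100]: F1=0 F2=1 -> F1&~F2 -> 0
  row 13 [1101]: F1=0 F2=1 -> F1&~F2 -> 0
  row 14 [1110]: F1=1 F2=1 -> F1&~F2 -> 0
  row 15 [1111]: F1=1 F2=1 -> F1&~F2 -> 0
Full result column, 4 rows per line (u,v fixed per line; w,z runs 00..11 left to right):
  rows 0-3 [u,v=00]: 0000  = hex 0
  rows 4-7 [u,v=01]: 0000  = hex 0
  rows 8-11 [u,v=10]: 0000  = hex 0
  rows 12-15 [u,v=11]: 0000  = hex 0
Counterexample vector (row 0 .. row 15) = 0000000000000000
Output column grouped in 4s = 0000 0000 0000 0000 = 0x0000
Convert to decimal digit by digit (value = value*16 + digit):
  0 -> 0
  0*16 + 0 = 0
  0*16 + 0 = 0
  0*16 + 0 = 0
Decimal = 0

0


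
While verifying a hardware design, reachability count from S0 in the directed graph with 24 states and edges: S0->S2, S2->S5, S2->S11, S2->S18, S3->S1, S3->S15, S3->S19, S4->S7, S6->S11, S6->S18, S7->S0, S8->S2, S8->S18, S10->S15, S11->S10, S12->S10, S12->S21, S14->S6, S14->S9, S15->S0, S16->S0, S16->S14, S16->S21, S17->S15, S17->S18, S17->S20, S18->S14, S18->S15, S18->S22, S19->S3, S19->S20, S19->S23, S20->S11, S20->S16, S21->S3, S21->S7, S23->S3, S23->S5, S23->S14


BFS from S0:
  layer 0: {S0}
  layer 1: {S2}
  layer 2: {S5, S11, S18}
  layer 3: {S10, S14, S15, S22}
  layer 4: {S6, S9}
Reachable set: {S0, S2, S5, S6, S9, S10, S11, S14, S15, S18, S22}
Count = 11

11


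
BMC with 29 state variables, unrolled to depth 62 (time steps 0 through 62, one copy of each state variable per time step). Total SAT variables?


BMC unrolls to depth k, creating one copy of each state var for steps 0..k.
Step count = 62 + 1 = 63 (steps 0 through 62)
Vars per step = 29
Total = 29 * 63 = 1827

1827


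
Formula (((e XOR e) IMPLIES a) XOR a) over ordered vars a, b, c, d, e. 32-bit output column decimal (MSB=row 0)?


Formula: (((e XOR e) IMPLIES a) XOR a) over a, b, c, d, e (32 rows)
Evaluate each row (bits = a,b,c,d,e, MSB first):
  row 0 [00000]: (((0 XOR 0) IMPLIES 0) XOR 0) -> 1
  row 1 [00001]: (((1 XOR 1) IMPLIES 0) XOR 0) -> 1
  row 2 [00010]: (((0 XOR 0) IMPLIES 0) XOR 0) -> 1
  row 3 [00011]: (((1 XOR 1) IMPLIES 0) XOR 0) -> 1
  row 4 [00100]: (((0 XOR 0) IMPLIES 0) XOR 0) -> 1
  row 5 [00101]: (((1 XOR 1) IMPLIES 0) XOR 0) -> 1
  row 6 [00110]: (((0 XOR 0) IMPLIES 0) XOR 0) -> 1
  row 7 [00111]: (((1 XOR 1) IMPLIES 0) XOR 0) -> 1
  row 8 [01000]: (((0 XOR 0) IMPLIES 0) XOR 0) -> 1
  row 9 [01001]: (((1 XOR 1) IMPLIES 0) XOR 0) -> 1
  row 10 [01010]: (((0 XOR 0) IMPLIES 0) XOR 0) -> 1
  row 11 [01011]: (((1 XOR 1) IMPLIES 0) XOR 0) -> 1
  row 12 [01100]: (((0 XOR 0) IMPLIES 0) XOR 0) -> 1
  row 13 [01101]: (((1 XOR 1) IMPLIES 0) XOR 0) -> 1
  row 14 [01110]: (((0 XOR 0) IMPLIES 0) XOR 0) -> 1
  row 15 [01111]: (((1 XOR 1) IMPLIES 0) XOR 0) -> 1
  row 16 [10000]: (((0 XOR 0) IMPLIES 1) XOR 1) -> 0
  row 17 [10001]: (((1 XOR 1) IMPLIES 1) XOR 1) -> 0
  row 18 [10010]: (((0 XOR 0) IMPLIES 1) XOR 1) -> 0
  row 19 [10011]: (((1 XOR 1) IMPLIES 1) XOR 1) -> 0
  row 20 [10100]: (((0 XOR 0) IMPLIES 1) XOR 1) -> 0
  row 21 [10101]: (((1 XOR 1) IMPLIES 1) XOR 1) -> 0
  row 22 [10110]: (((0 XOR 0) IMPLIES 1) XOR 1) -> 0
  row 23 [10111]: (((1 XOR 1) IMPLIES 1) XOR 1) -> 0
  row 24 [11000]: (((0 XOR 0) IMPLIES 1) XOR 1) -> 0
  row 25 [11001]: (((1 XOR 1) IMPLIES 1) XOR 1) -> 0
  row 26 [11010]: (((0 XOR 0) IMPLIES 1) XOR 1) -> 0
  row 27 [11011]: (((1 XOR 1) IMPLIES 1) XOR 1) -> 0
  row 28 [11100]: (((0 XOR 0) IMPLIES 1) XOR 1) -> 0
  row 29 [11101]: (((1 XOR 1) IMPLIES 1) XOR 1) -> 0
  row 30 [11110]: (((0 XOR 0) IMPLIES 1) XOR 1) -> 0
  row 31 [11111]: (((1 XOR 1) IMPLIES 1) XOR 1) -> 0
Full result column, 4 rows per line (a,b,c fixed per line; d,e runs 00..11 left to right):
  rows 0-3 [a,b,c=000]: 1111  = hex F
  rows 4-7 [a,b,c=001]: 1111  = hex F
  rows 8-11 [a,b,c=010]: 1111  = hex F
  rows 12-15 [a,b,c=011]: 1111  = hex F
  rows 16-19 [a,b,c=100]: 0000  = hex 0
  rows 20-23 [a,b,c=101]: 0000  = hex 0
  rows 24-27 [a,b,c=110]: 0000  = hex 0
  rows 28-31 [a,b,c=111]: 0000  = hex 0
Output column (row 0 .. row 31) = 11111111111111110000000000000000
Output column grouped in 4s = 1111 1111 1111 1111 0000 0000 0000 0000 = 0xFFFF0000
Convert to decimal digit by digit (value = value*16 + digit):
  F -> 15
  15*16 + 15 (F) = 255
  255*16 + 15 (F) = 4095
  4095*16 + 15 (F) = 65535
  65535*16 + 0 = 1048560
  1048560*16 + 0 = 16776960
  16776960*16 + 0 = 268431360
  268431360*16 + 0 = 4294901760
Decimal = 4294901760

4294901760


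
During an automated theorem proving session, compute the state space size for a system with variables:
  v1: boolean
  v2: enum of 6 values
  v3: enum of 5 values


State space = product of domain sizes of all variables.
Domain sizes:
  v1 (boolean): 2
  v2 (enum of 6 values): 6
  v3 (enum of 5 values): 5
Product = 2 * 6 * 5 = 60

60


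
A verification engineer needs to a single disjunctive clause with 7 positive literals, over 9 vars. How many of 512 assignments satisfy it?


Step 1: Total=2^9=512
Step 2: Unsat when all 7 false: 2^2=4
Step 3: Sat=512-4=508

508


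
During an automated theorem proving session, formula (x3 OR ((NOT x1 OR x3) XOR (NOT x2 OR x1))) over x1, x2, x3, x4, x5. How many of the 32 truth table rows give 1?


Formula: (x3 OR ((NOT x1 OR x3) XOR (NOT x2 OR x1))) over 5 vars (32 rows)
Evaluate each row (x1, x2, x3, x4, x5 as bits, MSB first):
  row 0 [00000]: (0 OR ((NOT 0 OR 0) XOR (NOT 0 OR 0))) -> 0
  row 1 [00001]: (0 OR ((NOT 0 OR 0) XOR (NOT 0 OR 0))) -> 0
  row 2 [00010]: (0 OR ((NOT 0 OR 0) XOR (NOT 0 OR 0))) -> 0
  row 3 [00011]: (0 OR ((NOT 0 OR 0) XOR (NOT 0 OR 0))) -> 0
  row 4 [00100]: (1 OR ((NOT 0 OR 1) XOR (NOT 0 OR 0))) -> 1
  row 5 [00101]: (1 OR ((NOT 0 OR 1) XOR (NOT 0 OR 0))) -> 1
  row 6 [00110]: (1 OR ((NOT 0 OR 1) XOR (NOT 0 OR 0))) -> 1
  row 7 [00111]: (1 OR ((NOT 0 OR 1) XOR (NOT 0 OR 0))) -> 1
  row 8 [01000]: (0 OR ((NOT 0 OR 0) XOR (NOT 1 OR 0))) -> 1
  row 9 [01001]: (0 OR ((NOT 0 OR 0) XOR (NOT 1 OR 0))) -> 1
  row 10 [01010]: (0 OR ((NOT 0 OR 0) XOR (NOT 1 OR 0))) -> 1
  row 11 [01011]: (0 OR ((NOT 0 OR 0) XOR (NOT 1 OR 0))) -> 1
  row 12 [01100]: (1 OR ((NOT 0 OR 1) XOR (NOT 1 OR 0))) -> 1
  row 13 [01101]: (1 OR ((NOT 0 OR 1) XOR (NOT 1 OR 0))) -> 1
  row 14 [01110]: (1 OR ((NOT 0 OR 1) XOR (NOT 1 OR 0))) -> 1
  row 15 [01111]: (1 OR ((NOT 0 OR 1) XOR (NOT 1 OR 0))) -> 1
  row 16 [10000]: (0 OR ((NOT 1 OR 0) XOR (NOT 0 OR 1))) -> 1
  row 17 [10001]: (0 OR ((NOT 1 OR 0) XOR (NOT 0 OR 1))) -> 1
  row 18 [10010]: (0 OR ((NOT 1 OR 0) XOR (NOT 0 OR 1))) -> 1
  row 19 [10011]: (0 OR ((NOT 1 OR 0) XOR (NOT 0 OR 1))) -> 1
  row 20 [10100]: (1 OR ((NOT 1 OR 1) XOR (NOT 0 OR 1))) -> 1
  row 21 [10101]: (1 OR ((NOT 1 OR 1) XOR (NOT 0 OR 1))) -> 1
  row 22 [10110]: (1 OR ((NOT 1 OR 1) XOR (NOT 0 OR 1))) -> 1
  row 23 [10111]: (1 OR ((NOT 1 OR 1) XOR (NOT 0 OR 1))) -> 1
  row 24 [11000]: (0 OR ((NOT 1 OR 0) XOR (NOT 1 OR 1))) -> 1
  row 25 [11001]: (0 OR ((NOT 1 OR 0) XOR (NOT 1 OR 1))) -> 1
  row 26 [11010]: (0 OR ((NOT 1 OR 0) XOR (NOT 1 OR 1))) -> 1
  row 27 [11011]: (0 OR ((NOT 1 OR 0) XOR (NOT 1 OR 1))) -> 1
  row 28 [11100]: (1 OR ((NOT 1 OR 1) XOR (NOT 1 OR 1))) -> 1
  row 29 [11101]: (1 OR ((NOT 1 OR 1) XOR (NOT 1 OR 1))) -> 1
  row 30 [11110]: (1 OR ((NOT 1 OR 1) XOR (NOT 1 OR 1))) -> 1
  row 31 [11111]: (1 OR ((NOT 1 OR 1) XOR (NOT 1 OR 1))) -> 1
Full result column, 8 rows per line (x1,x2 fixed per line; x3,x4,x5 runs 000..111 left to right):
  rows 0-7 [x1,x2=00]: 00001111  (ones: 4)
  rows 8-15 [x1,x2=01]: 11111111  (ones: 8)
  rows 16-23 [x1,x2=10]: 11111111  (ones: 8)
  rows 24-31 [x1,x2=11]: 11111111  (ones: 8)
Count of 1-rows = 4+8+8+8 = 28

28


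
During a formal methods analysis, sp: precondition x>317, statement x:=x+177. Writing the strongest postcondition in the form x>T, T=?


Formula: sp(P, x:=E) = exists old_x. (x = E[old_x/x]) AND P[old_x/x] (old_x is the value of x before the assignment; eliminate old_x by solving x = E[old_x/x] for old_x)
Step 1: Precondition P: x>317, i.e. old_x > 317
Step 2: Assignment gives x = old_x + 177, so old_x = x - 177
Step 3: Substitute into P: x - 177 > 317
Step 4: Simplify: x > 317+177 = 494

494


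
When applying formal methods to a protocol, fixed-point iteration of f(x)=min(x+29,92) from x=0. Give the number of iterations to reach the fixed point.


Step 1: x=0, cap=92, increment=29
Step 2: x grows by 29 each step until capped at 92; fixed point is x=92
Step 3: iterations = ceil(92/29) = 4

4


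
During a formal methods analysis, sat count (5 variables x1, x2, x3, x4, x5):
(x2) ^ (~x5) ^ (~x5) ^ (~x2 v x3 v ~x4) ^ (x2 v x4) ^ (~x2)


CNF with 6 clauses over 5 vars (32 assignments).
An assignment satisfies CNF iff every clause has >=1 true literal.
Check each row (bits = x1,x2,x3,x4,x5; clause T/F shown):
  row 0 [00000]: clauses=FTTTFT -> 0
  row 1 [00001]: clauses=FFFTFT -> 0
  row 2 [00010]: clauses=FTTTTT -> 0
  row 3 [00011]: clauses=FFFTTT -> 0
  row 4 [00100]: clauses=FTTTFT -> 0
  row 5 [00101]: clauses=FFFTFT -> 0
  row 6 [00110]: clauses=FTTTTT -> 0
  row 7 [00111]: clauses=FFFTTT -> 0
  row 8 [01000]: clauses=TTTTTF -> 0
  row 9 [01001]: clauses=TFFTTF -> 0
  row 10 [01010]: clauses=TTTFTF -> 0
  row 11 [01011]: clauses=TFFFTF -> 0
  row 12 [01100]: clauses=TTTTTF -> 0
  row 13 [01101]: clauses=TFFTTF -> 0
  row 14 [01110]: clauses=TTTTTF -> 0
  row 15 [01111]: clauses=TFFTTF -> 0
  row 16 [10000]: clauses=FTTTFT -> 0
  row 17 [10001]: clauses=FFFTFT -> 0
  row 18 [10010]: clauses=FTTTTT -> 0
  row 19 [10011]: clauses=FFFTTT -> 0
  row 20 [10100]: clauses=FTTTFT -> 0
  row 21 [10101]: clauses=FFFTFT -> 0
  row 22 [10110]: clauses=FTTTTT -> 0
  row 23 [10111]: clauses=FFFTTT -> 0
  row 24 [11000]: clauses=TTTTTF -> 0
  row 25 [11001]: clauses=TFFTTF -> 0
  row 26 [11010]: clauses=TTTFTF -> 0
  row 27 [11011]: clauses=TFFFTF -> 0
  row 28 [11100]: clauses=TTTTTF -> 0
  row 29 [11101]: clauses=TFFTTF -> 0
  row 30 [11110]: clauses=TTTTTF -> 0
  row 31 [11111]: clauses=TFFTTF -> 0
Full result column, 8 rows per line (x1,x2 fixed per line; x3,x4,x5 runs 000..111 left to right):
  rows 0-7 [x1,x2=00]: 00000000  (ones: 0)
  rows 8-15 [x1,x2=01]: 00000000  (ones: 0)
  rows 16-23 [x1,x2=10]: 00000000  (ones: 0)
  rows 24-31 [x1,x2=11]: 00000000  (ones: 0)
Satisfying assignments = 0+0+0+0 = 0

0


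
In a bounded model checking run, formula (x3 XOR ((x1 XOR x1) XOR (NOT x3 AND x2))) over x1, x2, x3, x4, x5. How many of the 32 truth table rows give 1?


Formula: (x3 XOR ((x1 XOR x1) XOR (NOT x3 AND x2))) over 5 vars (32 rows)
Evaluate each row (x1, x2, x3, x4, x5 as bits, MSB first):
  row 0 [00000]: (0 XOR ((0 XOR 0) XOR (NOT 0 AND 0))) -> 0
  row 1 [00001]: (0 XOR ((0 XOR 0) XOR (NOT 0 AND 0))) -> 0
  row 2 [00010]: (0 XOR ((0 XOR 0) XOR (NOT 0 AND 0))) -> 0
  row 3 [00011]: (0 XOR ((0 XOR 0) XOR (NOT 0 AND 0))) -> 0
  row 4 [00100]: (1 XOR ((0 XOR 0) XOR (NOT 1 AND 0))) -> 1
  row 5 [00101]: (1 XOR ((0 XOR 0) XOR (NOT 1 AND 0))) -> 1
  row 6 [00110]: (1 XOR ((0 XOR 0) XOR (NOT 1 AND 0))) -> 1
  row 7 [00111]: (1 XOR ((0 XOR 0) XOR (NOT 1 AND 0))) -> 1
  row 8 [01000]: (0 XOR ((0 XOR 0) XOR (NOT 0 AND 1))) -> 1
  row 9 [01001]: (0 XOR ((0 XOR 0) XOR (NOT 0 AND 1))) -> 1
  row 10 [01010]: (0 XOR ((0 XOR 0) XOR (NOT 0 AND 1))) -> 1
  row 11 [01011]: (0 XOR ((0 XOR 0) XOR (NOT 0 AND 1))) -> 1
  row 12 [01100]: (1 XOR ((0 XOR 0) XOR (NOT 1 AND 1))) -> 1
  row 13 [01101]: (1 XOR ((0 XOR 0) XOR (NOT 1 AND 1))) -> 1
  row 14 [01110]: (1 XOR ((0 XOR 0) XOR (NOT 1 AND 1))) -> 1
  row 15 [01111]: (1 XOR ((0 XOR 0) XOR (NOT 1 AND 1))) -> 1
  row 16 [10000]: (0 XOR ((1 XOR 1) XOR (NOT 0 AND 0))) -> 0
  row 17 [10001]: (0 XOR ((1 XOR 1) XOR (NOT 0 AND 0))) -> 0
  row 18 [10010]: (0 XOR ((1 XOR 1) XOR (NOT 0 AND 0))) -> 0
  row 19 [10011]: (0 XOR ((1 XOR 1) XOR (NOT 0 AND 0))) -> 0
  row 20 [10100]: (1 XOR ((1 XOR 1) XOR (NOT 1 AND 0))) -> 1
  row 21 [10101]: (1 XOR ((1 XOR 1) XOR (NOT 1 AND 0))) -> 1
  row 22 [10110]: (1 XOR ((1 XOR 1) XOR (NOT 1 AND 0))) -> 1
  row 23 [10111]: (1 XOR ((1 XOR 1) XOR (NOT 1 AND 0))) -> 1
  row 24 [11000]: (0 XOR ((1 XOR 1) XOR (NOT 0 AND 1))) -> 1
  row 25 [11001]: (0 XOR ((1 XOR 1) XOR (NOT 0 AND 1))) -> 1
  row 26 [11010]: (0 XOR ((1 XOR 1) XOR (NOT 0 AND 1))) -> 1
  row 27 [11011]: (0 XOR ((1 XOR 1) XOR (NOT 0 AND 1))) -> 1
  row 28 [11100]: (1 XOR ((1 XOR 1) XOR (NOT 1 AND 1))) -> 1
  row 29 [11101]: (1 XOR ((1 XOR 1) XOR (NOT 1 AND 1))) -> 1
  row 30 [11110]: (1 XOR ((1 XOR 1) XOR (NOT 1 AND 1))) -> 1
  row 31 [11111]: (1 XOR ((1 XOR 1) XOR (NOT 1 AND 1))) -> 1
Full result column, 8 rows per line (x1,x2 fixed per line; x3,x4,x5 runs 000..111 left to right):
  rows 0-7 [x1,x2=00]: 00001111  (ones: 4)
  rows 8-15 [x1,x2=01]: 11111111  (ones: 8)
  rows 16-23 [x1,x2=10]: 00001111  (ones: 4)
  rows 24-31 [x1,x2=11]: 11111111  (ones: 8)
Count of 1-rows = 4+8+4+8 = 24

24


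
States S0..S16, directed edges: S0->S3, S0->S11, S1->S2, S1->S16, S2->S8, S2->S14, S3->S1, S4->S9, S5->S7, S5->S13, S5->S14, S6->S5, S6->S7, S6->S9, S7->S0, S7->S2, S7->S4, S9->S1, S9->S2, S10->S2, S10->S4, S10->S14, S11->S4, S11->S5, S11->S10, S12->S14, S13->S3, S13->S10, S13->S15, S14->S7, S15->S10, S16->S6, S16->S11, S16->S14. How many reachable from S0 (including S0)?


BFS from S0:
  layer 0: {S0}
  layer 1: {S3, S11}
  layer 2: {S1, S4, S5, S10}
  layer 3: {S2, S7, S9, S13, S14, S16}
  layer 4: {S6, S8, S15}
Reachable set: {S0, S1, S2, S3, S4, S5, S6, S7, S8, S9, S10, S11, S13, S14, S15, S16}
Count = 16

16


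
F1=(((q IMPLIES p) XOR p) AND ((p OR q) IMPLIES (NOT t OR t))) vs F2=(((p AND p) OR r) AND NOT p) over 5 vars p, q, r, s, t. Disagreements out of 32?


F1 = (((q IMPLIES p) XOR p) AND ((p OR q) IMPLIES (NOT t OR t)))
F2 = (((p AND p) OR r) AND NOT p)
Evaluate both on each of 32 rows (bits = p,q,r,s,t):
  row 0 [00000]: F1=1 F2=0 (differ) -> 1
  row 1 [00001]: F1=1 F2=0 (differ) -> 1
  row 2 [00010]: F1=1 F2=0 (differ) -> 1
  row 3 [00011]: F1=1 F2=0 (differ) -> 1
  row 4 [00100]: F1=1 F2=1 -> 0
  row 5 [00101]: F1=1 F2=1 -> 0
  row 6 [00110]: F1=1 F2=1 -> 0
  row 7 [00111]: F1=1 F2=1 -> 0
  row 8 [01000]: F1=0 F2=0 -> 0
  row 9 [01001]: F1=0 F2=0 -> 0
  row 10 [01010]: F1=0 F2=0 -> 0
  row 11 [01011]: F1=0 F2=0 -> 0
  row 12 [01100]: F1=0 F2=1 (differ) -> 1
  row 13 [01101]: F1=0 F2=1 (differ) -> 1
  row 14 [01110]: F1=0 F2=1 (differ) -> 1
  row 15 [01111]: F1=0 F2=1 (differ) -> 1
  row 16 [10000]: F1=0 F2=0 -> 0
  row 17 [10001]: F1=0 F2=0 -> 0
  row 18 [10010]: F1=0 F2=0 -> 0
  row 19 [10011]: F1=0 F2=0 -> 0
  row 20 [10100]: F1=0 F2=0 -> 0
  row 21 [10101]: F1=0 F2=0 -> 0
  row 22 [10110]: F1=0 F2=0 -> 0
  row 23 [10111]: F1=0 F2=0 -> 0
  row 24 [11000]: F1=0 F2=0 -> 0
  row 25 [11001]: F1=0 F2=0 -> 0
  row 26 [11010]: F1=0 F2=0 -> 0
  row 27 [11011]: F1=0 F2=0 -> 0
  row 28 [11100]: F1=0 F2=0 -> 0
  row 29 [11101]: F1=0 F2=0 -> 0
  row 30 [11110]: F1=0 F2=0 -> 0
  row 31 [11111]: F1=0 F2=0 -> 0
Full result column, 8 rows per line (p,q fixed per line; r,s,t runs 000..111 left to right):
  rows 0-7 [p,q=00]: 11110000  (ones: 4)
  rows 8-15 [p,q=01]: 00001111  (ones: 4)
  rows 16-23 [p,q=10]: 00000000  (ones: 0)
  rows 24-31 [p,q=11]: 00000000  (ones: 0)
Disagreements = 4+4+0+0 = 8

8


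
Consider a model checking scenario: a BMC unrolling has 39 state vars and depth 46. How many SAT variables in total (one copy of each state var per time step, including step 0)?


BMC unrolls to depth k, creating one copy of each state var for steps 0..k.
Step count = 46 + 1 = 47 (steps 0 through 46)
Vars per step = 39
Total = 39 * 47 = 1833

1833


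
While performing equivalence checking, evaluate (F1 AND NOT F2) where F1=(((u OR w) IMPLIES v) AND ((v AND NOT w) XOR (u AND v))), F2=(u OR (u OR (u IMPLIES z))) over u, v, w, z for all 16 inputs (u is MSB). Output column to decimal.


F1 = (((u OR w) IMPLIES v) AND ((v AND NOT w) XOR (u AND v)))
F2 = (u OR (u OR (u IMPLIES z)))
Counterexample to F1=>F2 is where F1=1 and F2=0.
Evaluate each row (bits = u,v,w,z, MSB first):
  row 0 [0000]: F1=0 F2=1 -> F1&~F2 -> 0
  row 1 [0001]: F1=0 F2=1 -> F1&~F2 -> 0
  row 2 [0010]: F1=0 F2=1 -> F1&~F2 -> 0
  row 3 [0011]: F1=0 F2=1 -> F1&~F2 -> 0
  row 4 [0100]: F1=1 F2=1 -> F1&~F2 -> 0
  row 5 [0101]: F1=1 F2=1 -> F1&~F2 -> 0
  row 6 [0110]: F1=0 F2=1 -> F1&~F2 -> 0
  row 7 [0111]: F1=0 F2=1 -> F1&~F2 -> 0
  row 8 [1000]: F1=0 F2=1 -> F1&~F2 -> 0
  row 9 [1001]: F1=0 F2=1 -> F1&~F2 -> 0
  row 10 [1010]: F1=0 F2=1 -> F1&~F2 -> 0
  row 11 [1011]: F1=0 F2=1 -> F1&~F2 -> 0
  row 12 [1100]: F1=0 F2=1 -> F1&~F2 -> 0
  row 13 [1101]: F1=0 F2=1 -> F1&~F2 -> 0
  row 14 [1110]: F1=1 F2=1 -> F1&~F2 -> 0
  row 15 [1111]: F1=1 F2=1 -> F1&~F2 -> 0
Full result column, 4 rows per line (u,v fixed per line; w,z runs 00..11 left to right):
  rows 0-3 [u,v=00]: 0000  = hex 0
  rows 4-7 [u,v=01]: 0000  = hex 0
  rows 8-11 [u,v=10]: 0000  = hex 0
  rows 12-15 [u,v=11]: 0000  = hex 0
Counterexample vector (row 0 .. row 15) = 0000000000000000
Output column grouped in 4s = 0000 0000 0000 0000 = 0x0000
Convert to decimal digit by digit (value = value*16 + digit):
  0 -> 0
  0*16 + 0 = 0
  0*16 + 0 = 0
  0*16 + 0 = 0
Decimal = 0

0


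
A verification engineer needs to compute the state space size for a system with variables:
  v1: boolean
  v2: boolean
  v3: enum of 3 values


State space = product of domain sizes of all variables.
Domain sizes:
  v1 (boolean): 2
  v2 (boolean): 2
  v3 (enum of 3 values): 3
Product = 2 * 2 * 3 = 12

12


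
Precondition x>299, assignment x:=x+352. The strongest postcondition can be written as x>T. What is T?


Formula: sp(P, x:=E) = exists old_x. (x = E[old_x/x]) AND P[old_x/x] (old_x is the value of x before the assignment; eliminate old_x by solving x = E[old_x/x] for old_x)
Step 1: Precondition P: x>299, i.e. old_x > 299
Step 2: Assignment gives x = old_x + 352, so old_x = x - 352
Step 3: Substitute into P: x - 352 > 299
Step 4: Simplify: x > 299+352 = 651

651


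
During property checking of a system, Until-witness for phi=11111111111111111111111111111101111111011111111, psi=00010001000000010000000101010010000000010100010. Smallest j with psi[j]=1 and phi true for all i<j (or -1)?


(phi U psi) at 0: need smallest j with psi[j]=1 and phi[i]=1 for all i in [0,j).
Scan from step 0:
  step 0: phi=1, psi=0 -> continue
  step 1: phi=1, psi=0 -> continue
  step 2: phi=1, psi=0 -> continue
  step 3: psi=1 and phi held for [0,3) -> witness found
Witness step = 3

3


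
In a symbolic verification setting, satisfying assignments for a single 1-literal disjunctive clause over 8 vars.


Step 1: Total=2^8=256
Step 2: Unsat when all 1 false: 2^7=128
Step 3: Sat=256-128=128

128


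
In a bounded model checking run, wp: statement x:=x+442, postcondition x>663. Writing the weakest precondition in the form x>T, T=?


Formula: wp(x:=E, P) = P[E/x] (substitute E for x in postcondition)
Step 1: Postcondition: x>663
Step 2: Substitute x+442 for x: x+442>663
Step 3: Solve for x: x > 663-442 = 221

221


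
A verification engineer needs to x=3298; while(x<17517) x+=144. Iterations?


Step 1: x goes from 3298 toward 17517 by 144; the body runs while x<17517, so iterations = ceil((bound-start)/step)
Step 2: Distance=14219
Step 3: ceil(14219/144)=99

99


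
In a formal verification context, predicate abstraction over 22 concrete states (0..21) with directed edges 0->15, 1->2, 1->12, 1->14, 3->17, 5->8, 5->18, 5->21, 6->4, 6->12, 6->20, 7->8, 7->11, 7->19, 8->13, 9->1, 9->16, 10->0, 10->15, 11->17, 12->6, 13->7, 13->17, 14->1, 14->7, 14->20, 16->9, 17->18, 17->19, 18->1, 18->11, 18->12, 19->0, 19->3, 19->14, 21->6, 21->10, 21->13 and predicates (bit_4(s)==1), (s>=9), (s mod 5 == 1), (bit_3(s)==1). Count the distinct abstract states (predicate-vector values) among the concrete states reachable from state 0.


BFS from 0:
Concrete reachable: {0, 15}
Abstract via predicates (bit_4(s)==1), (s>=9), (s mod 5 == 1), (bit_3(s)==1):
  (0,0,0,0) <- {0}
  (0,1,0,1) <- {15}
Distinct abstract states = 2

2


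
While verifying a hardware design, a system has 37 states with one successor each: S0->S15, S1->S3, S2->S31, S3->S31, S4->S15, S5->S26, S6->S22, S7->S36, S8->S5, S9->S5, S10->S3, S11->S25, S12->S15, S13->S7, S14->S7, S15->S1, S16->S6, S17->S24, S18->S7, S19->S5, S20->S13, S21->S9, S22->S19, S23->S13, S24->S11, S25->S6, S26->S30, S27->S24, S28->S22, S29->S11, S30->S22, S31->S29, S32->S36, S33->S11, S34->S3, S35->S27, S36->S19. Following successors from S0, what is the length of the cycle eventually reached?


Trace from S0 until a state repeats:
  S0 -> S15 -> S1 -> S3 -> S31 -> S29 -> S11 -> S25 -> S6 -> S22 -> S19 -> S5 -> S26 -> S30 -> S22
S22 first seen at step 9, revisited at step 14.
Cycle length = 14 - 9 = 5

5


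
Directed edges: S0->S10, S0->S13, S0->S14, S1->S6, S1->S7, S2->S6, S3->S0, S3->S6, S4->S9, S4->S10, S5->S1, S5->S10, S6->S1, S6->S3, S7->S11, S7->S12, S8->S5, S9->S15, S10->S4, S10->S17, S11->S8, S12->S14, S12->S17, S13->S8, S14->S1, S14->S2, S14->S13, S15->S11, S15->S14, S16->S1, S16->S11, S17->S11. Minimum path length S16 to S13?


BFS layer-by-layer from S16:
  dist 0: {S16}
  dist 1: {S1, S11}
  dist 2: {S6, S7, S8}
  dist 3: {S3, S5, S12}
  dist 4: {S0, S10, S14, S17}
  dist 5: {S2, S4, S13}
  -> S13 reached at distance 5
Shortest path length = 5

5


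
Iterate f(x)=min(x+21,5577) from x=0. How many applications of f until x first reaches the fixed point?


Step 1: x=0, cap=5577, increment=21
Step 2: x grows by 21 each step until capped at 5577; fixed point is x=5577
Step 3: iterations = ceil(5577/21) = 266

266


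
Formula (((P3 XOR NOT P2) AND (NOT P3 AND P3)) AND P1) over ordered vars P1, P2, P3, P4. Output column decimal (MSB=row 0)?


Formula: (((P3 XOR NOT P2) AND (NOT P3 AND P3)) AND P1) over P1, P2, P3, P4 (16 rows)
Evaluate each row (bits = P1,P2,P3,P4, MSB first):
  row 0 [0000]: (((0 XOR NOT 0) AND (NOT 0 AND 0)) AND 0) -> 0
  row 1 [0001]: (((0 XOR NOT 0) AND (NOT 0 AND 0)) AND 0) -> 0
  row 2 [0010]: (((1 XOR NOT 0) AND (NOT 1 AND 1)) AND 0) -> 0
  row 3 [0011]: (((1 XOR NOT 0) AND (NOT 1 AND 1)) AND 0) -> 0
  row 4 [0100]: (((0 XOR NOT 1) AND (NOT 0 AND 0)) AND 0) -> 0
  row 5 [0101]: (((0 XOR NOT 1) AND (NOT 0 AND 0)) AND 0) -> 0
  row 6 [0110]: (((1 XOR NOT 1) AND (NOT 1 AND 1)) AND 0) -> 0
  row 7 [0111]: (((1 XOR NOT 1) AND (NOT 1 AND 1)) AND 0) -> 0
  row 8 [1000]: (((0 XOR NOT 0) AND (NOT 0 AND 0)) AND 1) -> 0
  row 9 [1001]: (((0 XOR NOT 0) AND (NOT 0 AND 0)) AND 1) -> 0
  row 10 [1010]: (((1 XOR NOT 0) AND (NOT 1 AND 1)) AND 1) -> 0
  row 11 [1011]: (((1 XOR NOT 0) AND (NOT 1 AND 1)) AND 1) -> 0
  row 12 [1100]: (((0 XOR NOT 1) AND (NOT 0 AND 0)) AND 1) -> 0
  row 13 [1101]: (((0 XOR NOT 1) AND (NOT 0 AND 0)) AND 1) -> 0
  row 14 [1110]: (((1 XOR NOT 1) AND (NOT 1 AND 1)) AND 1) -> 0
  row 15 [1111]: (((1 XOR NOT 1) AND (NOT 1 AND 1)) AND 1) -> 0
Full result column, 4 rows per line (P1,P2 fixed per line; P3,P4 runs 00..11 left to right):
  rows 0-3 [P1,P2=00]: 0000  = hex 0
  rows 4-7 [P1,P2=01]: 0000  = hex 0
  rows 8-11 [P1,P2=10]: 0000  = hex 0
  rows 12-15 [P1,P2=11]: 0000  = hex 0
Output column (row 0 .. row 15) = 0000000000000000
Output column grouped in 4s = 0000 0000 0000 0000 = 0x0000
Convert to decimal digit by digit (value = value*16 + digit):
  0 -> 0
  0*16 + 0 = 0
  0*16 + 0 = 0
  0*16 + 0 = 0
Decimal = 0

0


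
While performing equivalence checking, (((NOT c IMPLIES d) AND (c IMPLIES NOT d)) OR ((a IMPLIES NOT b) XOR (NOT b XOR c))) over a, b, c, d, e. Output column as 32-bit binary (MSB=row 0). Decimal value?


Formula: (((NOT c IMPLIES d) AND (c IMPLIES NOT d)) OR ((a IMPLIES NOT b) XOR (NOT b XOR c))) over a, b, c, d, e (32 rows)
Evaluate each row (bits = a,b,c,d,e, MSB first):
  row 0 [00000]: (((NOT 0 IMPLIES 0) AND (0 IMPLIES NOT 0)) OR ((0 IMPLIES NOT 0) XOR (NOT 0 XOR 0))) -> 0
  row 1 [00001]: (((NOT 0 IMPLIES 0) AND (0 IMPLIES NOT 0)) OR ((0 IMPLIES NOT 0) XOR (NOT 0 XOR 0))) -> 0
  row 2 [00010]: (((NOT 0 IMPLIES 1) AND (0 IMPLIES NOT 1)) OR ((0 IMPLIES NOT 0) XOR (NOT 0 XOR 0))) -> 1
  row 3 [00011]: (((NOT 0 IMPLIES 1) AND (0 IMPLIES NOT 1)) OR ((0 IMPLIES NOT 0) XOR (NOT 0 XOR 0))) -> 1
  row 4 [00100]: (((NOT 1 IMPLIES 0) AND (1 IMPLIES NOT 0)) OR ((0 IMPLIES NOT 0) XOR (NOT 0 XOR 1))) -> 1
  row 5 [00101]: (((NOT 1 IMPLIES 0) AND (1 IMPLIES NOT 0)) OR ((0 IMPLIES NOT 0) XOR (NOT 0 XOR 1))) -> 1
  row 6 [00110]: (((NOT 1 IMPLIES 1) AND (1 IMPLIES NOT 1)) OR ((0 IMPLIES NOT 0) XOR (NOT 0 XOR 1))) -> 1
  row 7 [00111]: (((NOT 1 IMPLIES 1) AND (1 IMPLIES NOT 1)) OR ((0 IMPLIES NOT 0) XOR (NOT 0 XOR 1))) -> 1
  row 8 [01000]: (((NOT 0 IMPLIES 0) AND (0 IMPLIES NOT 0)) OR ((0 IMPLIES NOT 1) XOR (NOT 1 XOR 0))) -> 1
  row 9 [01001]: (((NOT 0 IMPLIES 0) AND (0 IMPLIES NOT 0)) OR ((0 IMPLIES NOT 1) XOR (NOT 1 XOR 0))) -> 1
  row 10 [01010]: (((NOT 0 IMPLIES 1) AND (0 IMPLIES NOT 1)) OR ((0 IMPLIES NOT 1) XOR (NOT 1 XOR 0))) -> 1
  row 11 [01011]: (((NOT 0 IMPLIES 1) AND (0 IMPLIES NOT 1)) OR ((0 IMPLIES NOT 1) XOR (NOT 1 XOR 0))) -> 1
  row 12 [01100]: (((NOT 1 IMPLIES 0) AND (1 IMPLIES NOT 0)) OR ((0 IMPLIES NOT 1) XOR (NOT 1 XOR 1))) -> 1
  row 13 [01101]: (((NOT 1 IMPLIES 0) AND (1 IMPLIES NOT 0)) OR ((0 IMPLIES NOT 1) XOR (NOT 1 XOR 1))) -> 1
  row 14 [01110]: (((NOT 1 IMPLIES 1) AND (1 IMPLIES NOT 1)) OR ((0 IMPLIES NOT 1) XOR (NOT 1 XOR 1))) -> 0
  row 15 [01111]: (((NOT 1 IMPLIES 1) AND (1 IMPLIES NOT 1)) OR ((0 IMPLIES NOT 1) XOR (NOT 1 XOR 1))) -> 0
  row 16 [10000]: (((NOT 0 IMPLIES 0) AND (0 IMPLIES NOT 0)) OR ((1 IMPLIES NOT 0) XOR (NOT 0 XOR 0))) -> 0
  row 17 [10001]: (((NOT 0 IMPLIES 0) AND (0 IMPLIES NOT 0)) OR ((1 IMPLIES NOT 0) XOR (NOT 0 XOR 0))) -> 0
  row 18 [10010]: (((NOT 0 IMPLIES 1) AND (0 IMPLIES NOT 1)) OR ((1 IMPLIES NOT 0) XOR (NOT 0 XOR 0))) -> 1
  row 19 [10011]: (((NOT 0 IMPLIES 1) AND (0 IMPLIES NOT 1)) OR ((1 IMPLIES NOT 0) XOR (NOT 0 XOR 0))) -> 1
  row 20 [10100]: (((NOT 1 IMPLIES 0) AND (1 IMPLIES NOT 0)) OR ((1 IMPLIES NOT 0) XOR (NOT 0 XOR 1))) -> 1
  row 21 [10101]: (((NOT 1 IMPLIES 0) AND (1 IMPLIES NOT 0)) OR ((1 IMPLIES NOT 0) XOR (NOT 0 XOR 1))) -> 1
  row 22 [10110]: (((NOT 1 IMPLIES 1) AND (1 IMPLIES NOT 1)) OR ((1 IMPLIES NOT 0) XOR (NOT 0 XOR 1))) -> 1
  row 23 [10111]: (((NOT 1 IMPLIES 1) AND (1 IMPLIES NOT 1)) OR ((1 IMPLIES NOT 0) XOR (NOT 0 XOR 1))) -> 1
  row 24 [11000]: (((NOT 0 IMPLIES 0) AND (0 IMPLIES NOT 0)) OR ((1 IMPLIES NOT 1) XOR (NOT 1 XOR 0))) -> 0
  row 25 [11001]: (((NOT 0 IMPLIES 0) AND (0 IMPLIES NOT 0)) OR ((1 IMPLIES NOT 1) XOR (NOT 1 XOR 0))) -> 0
  row 26 [11010]: (((NOT 0 IMPLIES 1) AND (0 IMPLIES NOT 1)) OR ((1 IMPLIES NOT 1) XOR (NOT 1 XOR 0))) -> 1
  row 27 [11011]: (((NOT 0 IMPLIES 1) AND (0 IMPLIES NOT 1)) OR ((1 IMPLIES NOT 1) XOR (NOT 1 XOR 0))) -> 1
  row 28 [11100]: (((NOT 1 IMPLIES 0) AND (1 IMPLIES NOT 0)) OR ((1 IMPLIES NOT 1) XOR (NOT 1 XOR 1))) -> 1
  row 29 [11101]: (((NOT 1 IMPLIES 0) AND (1 IMPLIES NOT 0)) OR ((1 IMPLIES NOT 1) XOR (NOT 1 XOR 1))) -> 1
  row 30 [11110]: (((NOT 1 IMPLIES 1) AND (1 IMPLIES NOT 1)) OR ((1 IMPLIES NOT 1) XOR (NOT 1 XOR 1))) -> 1
  row 31 [11111]: (((NOT 1 IMPLIES 1) AND (1 IMPLIES NOT 1)) OR ((1 IMPLIES NOT 1) XOR (NOT 1 XOR 1))) -> 1
Full result column, 4 rows per line (a,b,c fixed per line; d,e runs 00..11 left to right):
  rows 0-3 [a,b,c=000]: 0011  = hex 3
  rows 4-7 [a,b,c=001]: 1111  = hex F
  rows 8-11 [a,b,c=010]: 1111  = hex F
  rows 12-15 [a,b,c=011]: 1100  = hex C
  rows 16-19 [a,b,c=100]: 0011  = hex 3
  rows 20-23 [a,b,c=101]: 1111  = hex F
  rows 24-27 [a,b,c=110]: 0011  = hex 3
  rows 28-31 [a,b,c=111]: 1111  = hex F
Output column (row 0 .. row 31) = 00111111111111000011111100111111
Output column grouped in 4s = 0011 1111 1111 1100 0011 1111 0011 1111 = 0x3FFC3F3F
Convert to decimal digit by digit (value = value*16 + digit):
  3 -> 3
  3*16 + 15 (F) = 63
  63*16 + 15 (F) = 1023
  1023*16 + 12 (C) = 16380
  16380*16 + 3 = 262083
  262083*16 + 15 (F) = 4193343
  4193343*16 + 3 = 67093491
  67093491*16 + 15 (F) = 1073495871
Decimal = 1073495871

1073495871
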